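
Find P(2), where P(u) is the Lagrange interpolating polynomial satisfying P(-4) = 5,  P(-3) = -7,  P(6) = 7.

Evaluate each Lagrange basis at u = 2:
L_0(2) = (5)·(-4)/[(-1)·(-10)] = -2
L_1(2) = (6)·(-4)/[(1)·(-9)] = 8/3
L_2(2) = (6)·(5)/[(10)·(9)] = 1/3
Sum: 5·(-2) + (-7)·(8/3) + 7·(1/3) = -79/3

-79/3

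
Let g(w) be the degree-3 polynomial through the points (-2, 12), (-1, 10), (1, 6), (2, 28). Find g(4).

180

Evaluate each Lagrange basis at w = 4:
L_0(4) = (5)·(3)·(2)/[(-1)·(-3)·(-4)] = -5/2
L_1(4) = (6)·(3)·(2)/[(1)·(-2)·(-3)] = 6
L_2(4) = (6)·(5)·(2)/[(3)·(2)·(-1)] = -10
L_3(4) = (6)·(5)·(3)/[(4)·(3)·(1)] = 15/2
Sum: 12·(-5/2) + 10·(6) + 6·(-10) + 28·(15/2) = 180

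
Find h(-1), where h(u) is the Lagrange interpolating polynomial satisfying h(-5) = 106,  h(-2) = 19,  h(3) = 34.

6

L_0(-1) = (1)·(-4)/[(-3)·(-8)] = -1/6
L_1(-1) = (4)·(-4)/[(3)·(-5)] = 16/15
L_2(-1) = (4)·(1)/[(8)·(5)] = 1/10
Sum: 106·(-1/6) + 19·(16/15) + 34·(1/10) = 6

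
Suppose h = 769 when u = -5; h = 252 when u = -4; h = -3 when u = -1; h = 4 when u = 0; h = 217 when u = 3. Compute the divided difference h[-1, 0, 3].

16

h[-1,0] = (4 - (-3)) / (0 - (-1)) = 7
h[0,3] = (217 - 4) / (3 - 0) = 71
h[-1,0,3] = (71 - 7) / (3 - (-1)) = 16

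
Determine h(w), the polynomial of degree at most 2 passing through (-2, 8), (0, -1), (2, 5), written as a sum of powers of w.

h(w) = (15/8)w^2 - (3/4)w - 1

Build the Lagrange basis polynomials:
L_0(w) = w(w - 2) / [8] = (1/8)w^2 - (1/4)w
L_1(w) = (w + 2)(w - 2) / [-4] = -(1/4)w^2 + 1
L_2(w) = (w + 2)w / [8] = (1/8)w^2 + (1/4)w
h(w) = 8·L_0 + (-1)·L_1 + 5·L_2
  8·L_0(w) = w^2 - 2w
  (-1)·L_1(w) = (1/4)w^2 - 1
  5·L_2(w) = (5/8)w^2 + (5/4)w
Adding term by term: (15/8)w^2 - (3/4)w - 1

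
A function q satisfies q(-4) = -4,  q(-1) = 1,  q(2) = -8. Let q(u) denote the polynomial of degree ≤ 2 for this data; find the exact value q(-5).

-79/9

Evaluate each Lagrange basis at u = -5:
L_0(-5) = (-4)·(-7)/[(-3)·(-6)] = 14/9
L_1(-5) = (-1)·(-7)/[(3)·(-3)] = -7/9
L_2(-5) = (-1)·(-4)/[(6)·(3)] = 2/9
Sum: (-4)·(14/9) + 1·(-7/9) + (-8)·(2/9) = -79/9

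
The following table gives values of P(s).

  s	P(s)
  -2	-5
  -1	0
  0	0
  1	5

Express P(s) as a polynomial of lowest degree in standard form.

P(s) = (5/3)s^3 + (5/2)s^2 + (5/6)s

Newton's divided differences:
P[-2,-1] = (0 - (-5)) / (-1 - (-2)) = 5
P[-1,0] = (0 - 0) / (0 - (-1)) = 0
P[0,1] = (5 - 0) / (1 - 0) = 5
P[-2,-1,0] = (0 - 5) / (0 - (-2)) = -5/2
P[-1,0,1] = (5 - 0) / (1 - (-1)) = 5/2
P[-2,-1,0,1] = (5/2 - (-5/2)) / (1 - (-2)) = 5/3
P(s) = -5 + 5·(s + 2) + (-5/2)·(s + 2)(s + 1) + (5/3)·(s + 2)(s + 1)s
Expanding: P(s) = (5/3)s^3 + (5/2)s^2 + (5/6)s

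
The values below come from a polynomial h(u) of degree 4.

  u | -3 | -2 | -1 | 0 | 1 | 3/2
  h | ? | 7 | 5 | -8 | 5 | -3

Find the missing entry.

The 5 known values determine h uniquely (degree ≤ 4).
Evaluate each Lagrange basis at u = -3:
L_0(-3) = (-2)·(-3)·(-4)·(-9/2)/[(-1)·(-2)·(-3)·(-7/2)] = 36/7
L_1(-3) = (-1)·(-3)·(-4)·(-9/2)/[(1)·(-1)·(-2)·(-5/2)] = -54/5
L_2(-3) = (-1)·(-2)·(-4)·(-9/2)/[(2)·(1)·(-1)·(-3/2)] = 12
L_3(-3) = (-1)·(-2)·(-3)·(-9/2)/[(3)·(2)·(1)·(-1/2)] = -9
L_4(-3) = (-1)·(-2)·(-3)·(-4)/[(7/2)·(5/2)·(3/2)·(1/2)] = 128/35
Sum: 7·(36/7) + 5·(-54/5) + (-8)·(12) + 5·(-9) + (-3)·(128/35) = -5949/35

-5949/35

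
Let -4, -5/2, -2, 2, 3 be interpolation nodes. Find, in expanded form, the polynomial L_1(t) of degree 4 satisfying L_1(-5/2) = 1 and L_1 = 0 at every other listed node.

L_1(t) = -(16/297)t^4 - (16/297)t^3 + (256/297)t^2 + (64/297)t - 256/99

L_1(t) = (t + 4)(t + 2)(t - 2)(t - 3) / [(3/2)·(-1/2)·(-9/2)·(-11/2)]
       = (t^4 + t^3 - 16t^2 - 4t + 48) / (-297/16)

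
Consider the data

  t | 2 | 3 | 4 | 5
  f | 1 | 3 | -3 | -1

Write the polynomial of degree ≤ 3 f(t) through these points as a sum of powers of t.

f(t) = (8/3)t^3 - 28t^2 + (274/3)t - 91

Build the Lagrange basis polynomials:
L_0(t) = (t - 3)(t - 4)(t - 5) / [-6] = -(1/6)t^3 + 2t^2 - (47/6)t + 10
L_1(t) = (t - 2)(t - 4)(t - 5) / [2] = (1/2)t^3 - (11/2)t^2 + 19t - 20
L_2(t) = (t - 2)(t - 3)(t - 5) / [-2] = -(1/2)t^3 + 5t^2 - (31/2)t + 15
L_3(t) = (t - 2)(t - 3)(t - 4) / [6] = (1/6)t^3 - (3/2)t^2 + (13/3)t - 4
f(t) = 1·L_0 + 3·L_1 + (-3)·L_2 + (-1)·L_3
  1·L_0(t) = -(1/6)t^3 + 2t^2 - (47/6)t + 10
  3·L_1(t) = (3/2)t^3 - (33/2)t^2 + 57t - 60
  (-3)·L_2(t) = (3/2)t^3 - 15t^2 + (93/2)t - 45
  (-1)·L_3(t) = -(1/6)t^3 + (3/2)t^2 - (13/3)t + 4
Adding term by term: (8/3)t^3 - 28t^2 + (274/3)t - 91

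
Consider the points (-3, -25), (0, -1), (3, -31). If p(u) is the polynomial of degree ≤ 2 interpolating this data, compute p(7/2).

-165/4

Evaluate each Lagrange basis at u = 7/2:
L_0(7/2) = (7/2)·(1/2)/[(-3)·(-6)] = 7/72
L_1(7/2) = (13/2)·(1/2)/[(3)·(-3)] = -13/36
L_2(7/2) = (13/2)·(7/2)/[(6)·(3)] = 91/72
Sum: (-25)·(7/72) + (-1)·(-13/36) + (-31)·(91/72) = -165/4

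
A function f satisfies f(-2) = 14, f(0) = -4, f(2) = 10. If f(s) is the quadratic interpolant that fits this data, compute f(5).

91

Evaluate each Lagrange basis at s = 5:
L_0(5) = (5)·(3)/[(-2)·(-4)] = 15/8
L_1(5) = (7)·(3)/[(2)·(-2)] = -21/4
L_2(5) = (7)·(5)/[(4)·(2)] = 35/8
Sum: 14·(15/8) + (-4)·(-21/4) + 10·(35/8) = 91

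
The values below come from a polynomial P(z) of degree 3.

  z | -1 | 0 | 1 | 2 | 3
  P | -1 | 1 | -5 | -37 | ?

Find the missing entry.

-113

The 4 known values determine P uniquely (degree ≤ 3).
Evaluate each Lagrange basis at z = 3:
L_0(3) = (3)·(2)·(1)/[(-1)·(-2)·(-3)] = -1
L_1(3) = (4)·(2)·(1)/[(1)·(-1)·(-2)] = 4
L_2(3) = (4)·(3)·(1)/[(2)·(1)·(-1)] = -6
L_3(3) = (4)·(3)·(2)/[(3)·(2)·(1)] = 4
Sum: (-1)·(-1) + 1·(4) + (-5)·(-6) + (-37)·(4) = -113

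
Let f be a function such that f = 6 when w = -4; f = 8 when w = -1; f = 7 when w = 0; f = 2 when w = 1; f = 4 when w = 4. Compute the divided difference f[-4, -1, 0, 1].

f[-4,-1] = (8 - 6) / (-1 - (-4)) = 2/3
f[-1,0] = (7 - 8) / (0 - (-1)) = -1
f[0,1] = (2 - 7) / (1 - 0) = -5
f[-4,-1,0] = (-1 - 2/3) / (0 - (-4)) = -5/12
f[-1,0,1] = (-5 - (-1)) / (1 - (-1)) = -2
f[-4,-1,0,1] = (-2 - (-5/12)) / (1 - (-4)) = -19/60

-19/60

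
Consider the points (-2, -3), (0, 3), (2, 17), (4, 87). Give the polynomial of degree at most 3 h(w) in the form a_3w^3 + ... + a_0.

L_0(w) = w(w - 2)(w - 4) / [-48] = -(1/48)w^3 + (1/8)w^2 - (1/6)w
L_1(w) = (w + 2)(w - 2)(w - 4) / [16] = (1/16)w^3 - (1/4)w^2 - (1/4)w + 1
L_2(w) = (w + 2)w(w - 4) / [-16] = -(1/16)w^3 + (1/8)w^2 + (1/2)w
L_3(w) = (w + 2)w(w - 2) / [48] = (1/48)w^3 - (1/12)w
h(w) = (-3)·L_0 + 3·L_1 + 17·L_2 + 87·L_3
  (-3)·L_0(w) = (1/16)w^3 - (3/8)w^2 + (1/2)w
  3·L_1(w) = (3/16)w^3 - (3/4)w^2 - (3/4)w + 3
  17·L_2(w) = -(17/16)w^3 + (17/8)w^2 + (17/2)w
  87·L_3(w) = (29/16)w^3 - (29/4)w
Adding term by term: w^3 + w^2 + w + 3

h(w) = w^3 + w^2 + w + 3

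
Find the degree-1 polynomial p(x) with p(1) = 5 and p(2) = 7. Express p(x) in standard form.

p(x) = 2x + 3

L_0(x) = (x - 2) / [-1] = -x + 2
L_1(x) = (x - 1) / [1] = x - 1
p(x) = 5·L_0 + 7·L_1
  5·L_0(x) = -5x + 10
  7·L_1(x) = 7x - 7
Adding term by term: 2x + 3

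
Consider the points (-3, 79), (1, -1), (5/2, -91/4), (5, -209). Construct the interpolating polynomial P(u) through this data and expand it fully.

Build the Lagrange basis polynomials:
L_0(u) = (u - 1)(u - 5/2)(u - 5) / [-176] = -(1/176)u^3 + (17/352)u^2 - (5/44)u + 25/352
L_1(u) = (u + 3)(u - 5/2)(u - 5) / [24] = (1/24)u^3 - (3/16)u^2 - (5/12)u + 25/16
L_2(u) = (u + 3)(u - 1)(u - 5) / [-165/8] = -(8/165)u^3 + (8/55)u^2 + (104/165)u - 8/11
L_3(u) = (u + 3)(u - 1)(u - 5/2) / [80] = (1/80)u^3 - (1/160)u^2 - (1/10)u + 3/32
P(u) = 79·L_0 + (-1)·L_1 + (-91/4)·L_2 + (-209)·L_3
  79·L_0(u) = -(79/176)u^3 + (1343/352)u^2 - (395/44)u + 1975/352
  (-1)·L_1(u) = -(1/24)u^3 + (3/16)u^2 + (5/12)u - 25/16
  (-91/4)·L_2(u) = (182/165)u^3 - (182/55)u^2 - (2366/165)u + 182/11
  (-209)·L_3(u) = -(209/80)u^3 + (209/160)u^2 + (209/10)u - 627/32
Adding term by term: -2u^3 + 2u^2 - 2u + 1

P(u) = -2u^3 + 2u^2 - 2u + 1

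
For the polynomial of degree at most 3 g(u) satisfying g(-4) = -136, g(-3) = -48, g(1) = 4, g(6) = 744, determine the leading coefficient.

3

L_0(u) = (u + 3)(u - 1)(u - 6) / [-50] = -(1/50)u^3 + (2/25)u^2 + (3/10)u - 9/25
L_1(u) = (u + 4)(u - 1)(u - 6) / [36] = (1/36)u^3 - (1/12)u^2 - (11/18)u + 2/3
L_2(u) = (u + 4)(u + 3)(u - 6) / [-100] = -(1/100)u^3 - (1/100)u^2 + (3/10)u + 18/25
L_3(u) = (u + 4)(u + 3)(u - 1) / [450] = (1/450)u^3 + (1/75)u^2 + (1/90)u - 2/75
g(u) = (-136)·L_0 + (-48)·L_1 + 4·L_2 + 744·L_3
Only the coefficient of u^3 is needed; take it from each L_i and combine:
(-136)·(-1/50) + (-48)·(1/36) + 4·(-1/100) + 744·(1/450) = 3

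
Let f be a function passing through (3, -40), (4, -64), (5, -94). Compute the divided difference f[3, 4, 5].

-3

f[3,4] = (-64 - (-40)) / (4 - 3) = -24
f[4,5] = (-94 - (-64)) / (5 - 4) = -30
f[3,4,5] = (-30 - (-24)) / (5 - 3) = -3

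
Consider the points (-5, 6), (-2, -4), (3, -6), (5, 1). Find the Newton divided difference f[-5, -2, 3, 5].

f[-5,-2] = (-4 - 6) / (-2 - (-5)) = -10/3
f[-2,3] = (-6 - (-4)) / (3 - (-2)) = -2/5
f[3,5] = (1 - (-6)) / (5 - 3) = 7/2
f[-5,-2,3] = (-2/5 - (-10/3)) / (3 - (-5)) = 11/30
f[-2,3,5] = (7/2 - (-2/5)) / (5 - (-2)) = 39/70
f[-5,-2,3,5] = (39/70 - 11/30) / (5 - (-5)) = 2/105

2/105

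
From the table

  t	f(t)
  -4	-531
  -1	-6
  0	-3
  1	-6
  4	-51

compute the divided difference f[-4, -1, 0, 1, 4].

-1

f[-4,-1] = (-6 - (-531)) / (-1 - (-4)) = 175
f[-1,0] = (-3 - (-6)) / (0 - (-1)) = 3
f[0,1] = (-6 - (-3)) / (1 - 0) = -3
f[1,4] = (-51 - (-6)) / (4 - 1) = -15
f[-4,-1,0] = (3 - 175) / (0 - (-4)) = -43
f[-1,0,1] = (-3 - 3) / (1 - (-1)) = -3
f[0,1,4] = (-15 - (-3)) / (4 - 0) = -3
f[-4,-1,0,1] = (-3 - (-43)) / (1 - (-4)) = 8
f[-1,0,1,4] = (-3 - (-3)) / (4 - (-1)) = 0
f[-4,-1,0,1,4] = (0 - 8) / (4 - (-4)) = -1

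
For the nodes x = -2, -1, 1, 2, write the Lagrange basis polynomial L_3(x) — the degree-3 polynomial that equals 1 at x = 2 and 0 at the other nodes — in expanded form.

L_3(x) = (1/12)x^3 + (1/6)x^2 - (1/12)x - 1/6

L_3(x) = (x + 2)(x + 1)(x - 1) / [(4)·(3)·(1)]
       = (x^3 + 2x^2 - x - 2) / (12)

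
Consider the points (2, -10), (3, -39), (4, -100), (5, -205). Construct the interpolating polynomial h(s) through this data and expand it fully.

Build the Lagrange basis polynomials:
L_0(s) = (s - 3)(s - 4)(s - 5) / [-6] = -(1/6)s^3 + 2s^2 - (47/6)s + 10
L_1(s) = (s - 2)(s - 4)(s - 5) / [2] = (1/2)s^3 - (11/2)s^2 + 19s - 20
L_2(s) = (s - 2)(s - 3)(s - 5) / [-2] = -(1/2)s^3 + 5s^2 - (31/2)s + 15
L_3(s) = (s - 2)(s - 3)(s - 4) / [6] = (1/6)s^3 - (3/2)s^2 + (13/3)s - 4
h(s) = (-10)·L_0 + (-39)·L_1 + (-100)·L_2 + (-205)·L_3
  (-10)·L_0(s) = (5/3)s^3 - 20s^2 + (235/3)s - 100
  (-39)·L_1(s) = -(39/2)s^3 + (429/2)s^2 - 741s + 780
  (-100)·L_2(s) = 50s^3 - 500s^2 + 1550s - 1500
  (-205)·L_3(s) = -(205/6)s^3 + (615/2)s^2 - (2665/3)s + 820
Adding term by term: -2s^3 + 2s^2 - s

h(s) = -2s^3 + 2s^2 - s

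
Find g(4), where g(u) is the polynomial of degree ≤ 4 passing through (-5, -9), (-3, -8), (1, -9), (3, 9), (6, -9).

L_0(4) = (7)·(3)·(1)·(-2)/[(-2)·(-6)·(-8)·(-11)] = -7/176
L_1(4) = (9)·(3)·(1)·(-2)/[(2)·(-4)·(-6)·(-9)] = 1/8
L_2(4) = (9)·(7)·(1)·(-2)/[(6)·(4)·(-2)·(-5)] = -21/40
L_3(4) = (9)·(7)·(3)·(-2)/[(8)·(6)·(2)·(-3)] = 21/16
L_4(4) = (9)·(7)·(3)·(1)/[(11)·(9)·(5)·(3)] = 7/55
Sum: (-9)·(-7/176) + (-8)·(1/8) + (-9)·(-21/40) + 9·(21/16) + (-9)·(7/55) = 59/4

59/4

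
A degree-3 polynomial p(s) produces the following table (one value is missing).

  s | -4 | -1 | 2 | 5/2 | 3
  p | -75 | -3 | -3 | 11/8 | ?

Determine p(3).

9

The 4 known values determine p uniquely (degree ≤ 3).
Evaluate each Lagrange basis at s = 3:
L_0(3) = (4)·(1)·(1/2)/[(-3)·(-6)·(-13/2)] = -2/117
L_1(3) = (7)·(1)·(1/2)/[(3)·(-3)·(-7/2)] = 1/9
L_2(3) = (7)·(4)·(1/2)/[(6)·(3)·(-1/2)] = -14/9
L_3(3) = (7)·(4)·(1)/[(13/2)·(7/2)·(1/2)] = 32/13
Sum: (-75)·(-2/117) + (-3)·(1/9) + (-3)·(-14/9) + 11/8·(32/13) = 9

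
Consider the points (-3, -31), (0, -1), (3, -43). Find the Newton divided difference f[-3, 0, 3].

f[-3,0] = (-1 - (-31)) / (0 - (-3)) = 10
f[0,3] = (-43 - (-1)) / (3 - 0) = -14
f[-3,0,3] = (-14 - 10) / (3 - (-3)) = -4

-4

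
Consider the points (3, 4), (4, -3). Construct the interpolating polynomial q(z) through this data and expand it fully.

q(z) = -7z + 25

Build the Lagrange basis polynomials:
L_0(z) = (z - 4) / [-1] = -z + 4
L_1(z) = (z - 3) / [1] = z - 3
q(z) = 4·L_0 + (-3)·L_1
  4·L_0(z) = -4z + 16
  (-3)·L_1(z) = -3z + 9
Adding term by term: -7z + 25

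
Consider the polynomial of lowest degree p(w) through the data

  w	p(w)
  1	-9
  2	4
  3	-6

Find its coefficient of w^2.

-23/2

L_0(w) = (w - 2)(w - 3) / [2] = (1/2)w^2 - (5/2)w + 3
L_1(w) = (w - 1)(w - 3) / [-1] = -w^2 + 4w - 3
L_2(w) = (w - 1)(w - 2) / [2] = (1/2)w^2 - (3/2)w + 1
p(w) = (-9)·L_0 + 4·L_1 + (-6)·L_2
Only the coefficient of w^2 is needed; take it from each L_i and combine:
(-9)·(1/2) + 4·(-1) + (-6)·(1/2) = -23/2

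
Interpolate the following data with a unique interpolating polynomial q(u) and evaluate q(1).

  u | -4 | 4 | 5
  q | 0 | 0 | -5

Using Newton's divided-difference form:
q[-4,4] = (0 - 0) / (4 - (-4)) = 0
q[4,5] = (-5 - 0) / (5 - 4) = -5
q[-4,4,5] = (-5 - 0) / (5 - (-4)) = -5/9
q(1) = 0 + 0·(5) + (-5/9)·(5)·(-3) = 25/3

25/3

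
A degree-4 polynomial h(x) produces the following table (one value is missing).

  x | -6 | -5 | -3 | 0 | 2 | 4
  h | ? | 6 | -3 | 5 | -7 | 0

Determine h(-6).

The 5 known values determine h uniquely (degree ≤ 4).
L_0(-6) = (-3)·(-6)·(-8)·(-10)/[(-2)·(-5)·(-7)·(-9)] = 16/7
L_1(-6) = (-1)·(-6)·(-8)·(-10)/[(2)·(-3)·(-5)·(-7)] = -16/7
L_2(-6) = (-1)·(-3)·(-8)·(-10)/[(5)·(3)·(-2)·(-4)] = 2
L_3(-6) = (-1)·(-3)·(-6)·(-10)/[(7)·(5)·(2)·(-2)] = -9/7
L_4(-6) = (-1)·(-3)·(-6)·(-8)/[(9)·(7)·(4)·(2)] = 2/7
Sum: 6·(16/7) + (-3)·(-16/7) + 5·(2) + (-7)·(-9/7) + 0 = 277/7

277/7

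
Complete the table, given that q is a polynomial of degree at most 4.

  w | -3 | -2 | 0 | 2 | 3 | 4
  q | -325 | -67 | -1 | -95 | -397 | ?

-1165

The 5 known values determine q uniquely (degree ≤ 4).
L_0(4) = (6)·(4)·(2)·(1)/[(-1)·(-3)·(-5)·(-6)] = 8/15
L_1(4) = (7)·(4)·(2)·(1)/[(1)·(-2)·(-4)·(-5)] = -7/5
L_2(4) = (7)·(6)·(2)·(1)/[(3)·(2)·(-2)·(-3)] = 7/3
L_3(4) = (7)·(6)·(4)·(1)/[(5)·(4)·(2)·(-1)] = -21/5
L_4(4) = (7)·(6)·(4)·(2)/[(6)·(5)·(3)·(1)] = 56/15
Sum: (-325)·(8/15) + (-67)·(-7/5) + (-1)·(7/3) + (-95)·(-21/5) + (-397)·(56/15) = -1165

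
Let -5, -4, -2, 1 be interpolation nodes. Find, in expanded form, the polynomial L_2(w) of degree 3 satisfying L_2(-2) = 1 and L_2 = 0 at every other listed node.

L_2(w) = (w + 5)(w + 4)(w - 1) / [(3)·(2)·(-3)]
       = (w^3 + 8w^2 + 11w - 20) / (-18)

L_2(w) = -(1/18)w^3 - (4/9)w^2 - (11/18)w + 10/9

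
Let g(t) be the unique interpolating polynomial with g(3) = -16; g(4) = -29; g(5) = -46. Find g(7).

Evaluate each Lagrange basis at t = 7:
L_0(7) = (3)·(2)/[(-1)·(-2)] = 3
L_1(7) = (4)·(2)/[(1)·(-1)] = -8
L_2(7) = (4)·(3)/[(2)·(1)] = 6
Sum: (-16)·(3) + (-29)·(-8) + (-46)·(6) = -92

-92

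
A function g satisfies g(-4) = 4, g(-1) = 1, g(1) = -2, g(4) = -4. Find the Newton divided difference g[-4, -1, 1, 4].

g[-4,-1] = (1 - 4) / (-1 - (-4)) = -1
g[-1,1] = (-2 - 1) / (1 - (-1)) = -3/2
g[1,4] = (-4 - (-2)) / (4 - 1) = -2/3
g[-4,-1,1] = (-3/2 - (-1)) / (1 - (-4)) = -1/10
g[-1,1,4] = (-2/3 - (-3/2)) / (4 - (-1)) = 1/6
g[-4,-1,1,4] = (1/6 - (-1/10)) / (4 - (-4)) = 1/30

1/30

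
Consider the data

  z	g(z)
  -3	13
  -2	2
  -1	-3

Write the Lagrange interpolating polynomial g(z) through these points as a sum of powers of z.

L_0(z) = (z + 2)(z + 1) / [2] = (1/2)z^2 + (3/2)z + 1
L_1(z) = (z + 3)(z + 1) / [-1] = -z^2 - 4z - 3
L_2(z) = (z + 3)(z + 2) / [2] = (1/2)z^2 + (5/2)z + 3
g(z) = 13·L_0 + 2·L_1 + (-3)·L_2
  13·L_0(z) = (13/2)z^2 + (39/2)z + 13
  2·L_1(z) = -2z^2 - 8z - 6
  (-3)·L_2(z) = -(3/2)z^2 - (15/2)z - 9
Adding term by term: 3z^2 + 4z - 2

g(z) = 3z^2 + 4z - 2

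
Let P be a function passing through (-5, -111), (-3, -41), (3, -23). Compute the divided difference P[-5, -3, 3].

-4

P[-5,-3] = (-41 - (-111)) / (-3 - (-5)) = 35
P[-3,3] = (-23 - (-41)) / (3 - (-3)) = 3
P[-5,-3,3] = (3 - 35) / (3 - (-5)) = -4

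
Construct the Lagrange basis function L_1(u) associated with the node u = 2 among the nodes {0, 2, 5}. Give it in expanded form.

L_1(u) = -(1/6)u^2 + (5/6)u

L_1(u) = u(u - 5) / [(2)·(-3)]
       = (u^2 - 5u) / (-6)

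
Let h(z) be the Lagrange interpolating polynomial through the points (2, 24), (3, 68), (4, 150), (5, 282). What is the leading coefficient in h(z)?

Build the Lagrange basis polynomials:
L_0(z) = (z - 3)(z - 4)(z - 5) / [-6] = -(1/6)z^3 + 2z^2 - (47/6)z + 10
L_1(z) = (z - 2)(z - 4)(z - 5) / [2] = (1/2)z^3 - (11/2)z^2 + 19z - 20
L_2(z) = (z - 2)(z - 3)(z - 5) / [-2] = -(1/2)z^3 + 5z^2 - (31/2)z + 15
L_3(z) = (z - 2)(z - 3)(z - 4) / [6] = (1/6)z^3 - (3/2)z^2 + (13/3)z - 4
h(z) = 24·L_0 + 68·L_1 + 150·L_2 + 282·L_3
Only the coefficient of z^3 is needed; take it from each L_i and combine:
24·(-1/6) + 68·(1/2) + 150·(-1/2) + 282·(1/6) = 2

2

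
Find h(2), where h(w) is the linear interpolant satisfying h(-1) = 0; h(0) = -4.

-12

Evaluate each Lagrange basis at w = 2:
L_0(2) = (2)/[(-1)] = -2
L_1(2) = (3)/[(1)] = 3
Sum: 0 + (-4)·(3) = -12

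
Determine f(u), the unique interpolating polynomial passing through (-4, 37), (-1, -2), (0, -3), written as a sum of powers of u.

Build the Lagrange basis polynomials:
L_0(u) = (u + 1)u / [12] = (1/12)u^2 + (1/12)u
L_1(u) = (u + 4)u / [-3] = -(1/3)u^2 - (4/3)u
L_2(u) = (u + 4)(u + 1) / [4] = (1/4)u^2 + (5/4)u + 1
f(u) = 37·L_0 + (-2)·L_1 + (-3)·L_2
  37·L_0(u) = (37/12)u^2 + (37/12)u
  (-2)·L_1(u) = (2/3)u^2 + (8/3)u
  (-3)·L_2(u) = -(3/4)u^2 - (15/4)u - 3
Adding term by term: 3u^2 + 2u - 3

f(u) = 3u^2 + 2u - 3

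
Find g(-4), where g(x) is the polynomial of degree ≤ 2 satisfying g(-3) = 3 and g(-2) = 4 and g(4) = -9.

Using Newton's divided-difference form:
g[-3,-2] = (4 - 3) / (-2 - (-3)) = 1
g[-2,4] = (-9 - 4) / (4 - (-2)) = -13/6
g[-3,-2,4] = (-13/6 - 1) / (4 - (-3)) = -19/42
g(-4) = 3 + 1·(-1) + (-19/42)·(-1)·(-2) = 23/21

23/21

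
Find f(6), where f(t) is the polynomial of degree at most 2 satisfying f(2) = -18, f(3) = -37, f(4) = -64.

-142

Evaluate each Lagrange basis at t = 6:
L_0(6) = (3)·(2)/[(-1)·(-2)] = 3
L_1(6) = (4)·(2)/[(1)·(-1)] = -8
L_2(6) = (4)·(3)/[(2)·(1)] = 6
Sum: (-18)·(3) + (-37)·(-8) + (-64)·(6) = -142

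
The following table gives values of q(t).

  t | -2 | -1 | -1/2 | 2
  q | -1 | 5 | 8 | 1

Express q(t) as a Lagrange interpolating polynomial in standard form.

q(t) = -(11/15)t^3 - (77/30)t^2 + (103/30)t + 154/15

Build the Lagrange basis polynomials:
L_0(t) = (t + 1)(t + 1/2)(t - 2) / [-6] = -(1/6)t^3 + (1/12)t^2 + (5/12)t + 1/6
L_1(t) = (t + 2)(t + 1/2)(t - 2) / [3/2] = (2/3)t^3 + (1/3)t^2 - (8/3)t - 4/3
L_2(t) = (t + 2)(t + 1)(t - 2) / [-15/8] = -(8/15)t^3 - (8/15)t^2 + (32/15)t + 32/15
L_3(t) = (t + 2)(t + 1)(t + 1/2) / [30] = (1/30)t^3 + (7/60)t^2 + (7/60)t + 1/30
q(t) = (-1)·L_0 + 5·L_1 + 8·L_2 + 1·L_3
  (-1)·L_0(t) = (1/6)t^3 - (1/12)t^2 - (5/12)t - 1/6
  5·L_1(t) = (10/3)t^3 + (5/3)t^2 - (40/3)t - 20/3
  8·L_2(t) = -(64/15)t^3 - (64/15)t^2 + (256/15)t + 256/15
  1·L_3(t) = (1/30)t^3 + (7/60)t^2 + (7/60)t + 1/30
Adding term by term: -(11/15)t^3 - (77/30)t^2 + (103/30)t + 154/15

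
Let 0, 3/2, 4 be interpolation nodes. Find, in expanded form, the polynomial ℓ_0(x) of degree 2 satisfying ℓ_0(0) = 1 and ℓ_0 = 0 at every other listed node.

ℓ_0(x) = (x - 3/2)(x - 4) / [(-3/2)·(-4)]
       = (x^2 - (11/2)x + 6) / (6)

ℓ_0(x) = (1/6)x^2 - (11/12)x + 1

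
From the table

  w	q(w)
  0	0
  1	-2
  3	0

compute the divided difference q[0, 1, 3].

1

q[0,1] = (-2 - 0) / (1 - 0) = -2
q[1,3] = (0 - (-2)) / (3 - 1) = 1
q[0,1,3] = (1 - (-2)) / (3 - 0) = 1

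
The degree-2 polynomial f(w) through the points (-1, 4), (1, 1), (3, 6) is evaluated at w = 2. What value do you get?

L_0(2) = (1)·(-1)/[(-2)·(-4)] = -1/8
L_1(2) = (3)·(-1)/[(2)·(-2)] = 3/4
L_2(2) = (3)·(1)/[(4)·(2)] = 3/8
Sum: 4·(-1/8) + 1·(3/4) + 6·(3/8) = 5/2

5/2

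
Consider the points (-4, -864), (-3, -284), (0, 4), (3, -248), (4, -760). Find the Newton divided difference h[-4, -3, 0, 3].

13

h[-4,-3] = (-284 - (-864)) / (-3 - (-4)) = 580
h[-3,0] = (4 - (-284)) / (0 - (-3)) = 96
h[0,3] = (-248 - 4) / (3 - 0) = -84
h[-4,-3,0] = (96 - 580) / (0 - (-4)) = -121
h[-3,0,3] = (-84 - 96) / (3 - (-3)) = -30
h[-4,-3,0,3] = (-30 - (-121)) / (3 - (-4)) = 13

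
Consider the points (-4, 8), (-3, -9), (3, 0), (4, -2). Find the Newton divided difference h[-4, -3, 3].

h[-4,-3] = (-9 - 8) / (-3 - (-4)) = -17
h[-3,3] = (0 - (-9)) / (3 - (-3)) = 3/2
h[-4,-3,3] = (3/2 - (-17)) / (3 - (-4)) = 37/14

37/14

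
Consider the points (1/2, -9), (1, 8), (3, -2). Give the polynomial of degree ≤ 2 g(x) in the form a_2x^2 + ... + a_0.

g(x) = -(78/5)x^2 + (287/5)x - 169/5

L_0(x) = (x - 1)(x - 3) / [5/4] = (4/5)x^2 - (16/5)x + 12/5
L_1(x) = (x - 1/2)(x - 3) / [-1] = -x^2 + (7/2)x - 3/2
L_2(x) = (x - 1/2)(x - 1) / [5] = (1/5)x^2 - (3/10)x + 1/10
g(x) = (-9)·L_0 + 8·L_1 + (-2)·L_2
  (-9)·L_0(x) = -(36/5)x^2 + (144/5)x - 108/5
  8·L_1(x) = -8x^2 + 28x - 12
  (-2)·L_2(x) = -(2/5)x^2 + (3/5)x - 1/5
Adding term by term: -(78/5)x^2 + (287/5)x - 169/5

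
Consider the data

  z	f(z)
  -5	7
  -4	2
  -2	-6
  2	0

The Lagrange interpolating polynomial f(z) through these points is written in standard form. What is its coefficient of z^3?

1/12

The leading coefficient equals the top divided difference f[-5,-4,-2,2].
f[-5,-4] = (2 - 7) / (-4 - (-5)) = -5
f[-4,-2] = (-6 - 2) / (-2 - (-4)) = -4
f[-2,2] = (0 - (-6)) / (2 - (-2)) = 3/2
f[-5,-4,-2] = (-4 - (-5)) / (-2 - (-5)) = 1/3
f[-4,-2,2] = (3/2 - (-4)) / (2 - (-4)) = 11/12
f[-5,-4,-2,2] = (11/12 - 1/3) / (2 - (-5)) = 1/12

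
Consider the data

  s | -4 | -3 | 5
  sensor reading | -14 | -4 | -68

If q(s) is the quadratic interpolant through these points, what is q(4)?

-46

Evaluate each Lagrange basis at s = 4:
L_0(4) = (7)·(-1)/[(-1)·(-9)] = -7/9
L_1(4) = (8)·(-1)/[(1)·(-8)] = 1
L_2(4) = (8)·(7)/[(9)·(8)] = 7/9
Sum: (-14)·(-7/9) + (-4)·(1) + (-68)·(7/9) = -46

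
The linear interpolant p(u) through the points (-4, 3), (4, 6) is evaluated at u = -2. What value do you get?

15/4

Evaluate each Lagrange basis at u = -2:
L_0(-2) = (-6)/[(-8)] = 3/4
L_1(-2) = (2)/[(8)] = 1/4
Sum: 3·(3/4) + 6·(1/4) = 15/4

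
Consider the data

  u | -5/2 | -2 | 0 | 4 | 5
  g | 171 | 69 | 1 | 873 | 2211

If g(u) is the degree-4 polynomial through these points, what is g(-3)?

L_0(-3) = (-1)·(-3)·(-7)·(-8)/[(-1/2)·(-5/2)·(-13/2)·(-15/2)] = 896/325
L_1(-3) = (-1/2)·(-3)·(-7)·(-8)/[(1/2)·(-2)·(-6)·(-7)] = -2
L_2(-3) = (-1/2)·(-1)·(-7)·(-8)/[(5/2)·(2)·(-4)·(-5)] = 7/25
L_3(-3) = (-1/2)·(-1)·(-3)·(-8)/[(13/2)·(6)·(4)·(-1)] = -1/13
L_4(-3) = (-1/2)·(-1)·(-3)·(-7)/[(15/2)·(7)·(5)·(1)] = 1/25
Sum: 171·(896/325) + 69·(-2) + 1·(7/25) + 873·(-1/13) + 2211·(1/25) = 355

355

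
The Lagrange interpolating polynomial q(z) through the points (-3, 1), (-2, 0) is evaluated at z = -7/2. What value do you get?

Evaluate each Lagrange basis at z = -7/2:
L_0(-7/2) = (-3/2)/[(-1)] = 3/2
L_1(-7/2) = (-1/2)/[(1)] = -1/2
Sum: 1·(3/2) + 0 = 3/2

3/2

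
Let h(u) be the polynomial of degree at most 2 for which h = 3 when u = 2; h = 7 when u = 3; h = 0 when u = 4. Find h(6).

Using Newton's divided-difference form:
h[2,3] = (7 - 3) / (3 - 2) = 4
h[3,4] = (0 - 7) / (4 - 3) = -7
h[2,3,4] = (-7 - 4) / (4 - 2) = -11/2
h(6) = 3 + 4·(4) + (-11/2)·(4)·(3) = -47

-47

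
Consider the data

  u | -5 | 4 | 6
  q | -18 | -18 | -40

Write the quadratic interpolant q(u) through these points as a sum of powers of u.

q(u) = -u^2 - u + 2

Newton's divided differences:
q[-5,4] = (-18 - (-18)) / (4 - (-5)) = 0
q[4,6] = (-40 - (-18)) / (6 - 4) = -11
q[-5,4,6] = (-11 - 0) / (6 - (-5)) = -1
q(u) = -18 + (-1)·(u + 5)(u - 4)
Expanding: q(u) = -u^2 - u + 2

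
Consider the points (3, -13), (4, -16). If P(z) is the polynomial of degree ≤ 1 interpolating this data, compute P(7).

-25

Evaluate each Lagrange basis at z = 7:
L_0(7) = (3)/[(-1)] = -3
L_1(7) = (4)/[(1)] = 4
Sum: (-13)·(-3) + (-16)·(4) = -25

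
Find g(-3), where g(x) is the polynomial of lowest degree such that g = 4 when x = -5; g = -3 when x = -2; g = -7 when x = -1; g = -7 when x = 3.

31/40

L_0(-3) = (-1)·(-2)·(-6)/[(-3)·(-4)·(-8)] = 1/8
L_1(-3) = (2)·(-2)·(-6)/[(3)·(-1)·(-5)] = 8/5
L_2(-3) = (2)·(-1)·(-6)/[(4)·(1)·(-4)] = -3/4
L_3(-3) = (2)·(-1)·(-2)/[(8)·(5)·(4)] = 1/40
Sum: 4·(1/8) + (-3)·(8/5) + (-7)·(-3/4) + (-7)·(1/40) = 31/40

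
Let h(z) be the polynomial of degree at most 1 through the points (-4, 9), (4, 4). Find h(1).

47/8

Evaluate each Lagrange basis at z = 1:
L_0(1) = (-3)/[(-8)] = 3/8
L_1(1) = (5)/[(8)] = 5/8
Sum: 9·(3/8) + 4·(5/8) = 47/8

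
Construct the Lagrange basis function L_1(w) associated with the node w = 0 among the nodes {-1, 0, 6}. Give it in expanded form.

L_1(w) = -(1/6)w^2 + (5/6)w + 1

L_1(w) = (w + 1)(w - 6) / [(1)·(-6)]
       = (w^2 - 5w - 6) / (-6)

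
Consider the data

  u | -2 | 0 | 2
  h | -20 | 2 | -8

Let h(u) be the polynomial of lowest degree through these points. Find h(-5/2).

-61/2

L_0(-5/2) = (-5/2)·(-9/2)/[(-2)·(-4)] = 45/32
L_1(-5/2) = (-1/2)·(-9/2)/[(2)·(-2)] = -9/16
L_2(-5/2) = (-1/2)·(-5/2)/[(4)·(2)] = 5/32
Sum: (-20)·(45/32) + 2·(-9/16) + (-8)·(5/32) = -61/2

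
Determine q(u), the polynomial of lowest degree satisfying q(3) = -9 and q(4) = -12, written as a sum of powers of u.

L_0(u) = (u - 4) / [-1] = -u + 4
L_1(u) = (u - 3) / [1] = u - 3
q(u) = (-9)·L_0 + (-12)·L_1
  (-9)·L_0(u) = 9u - 36
  (-12)·L_1(u) = -12u + 36
Adding term by term: -3u

q(u) = -3u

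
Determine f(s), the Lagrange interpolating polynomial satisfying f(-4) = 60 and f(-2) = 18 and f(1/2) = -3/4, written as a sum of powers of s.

Build the Lagrange basis polynomials:
L_0(s) = (s + 2)(s - 1/2) / [9] = (1/9)s^2 + (1/6)s - 1/9
L_1(s) = (s + 4)(s - 1/2) / [-5] = -(1/5)s^2 - (7/10)s + 2/5
L_2(s) = (s + 4)(s + 2) / [45/4] = (4/45)s^2 + (8/15)s + 32/45
f(s) = 60·L_0 + 18·L_1 + (-3/4)·L_2
  60·L_0(s) = (20/3)s^2 + 10s - 20/3
  18·L_1(s) = -(18/5)s^2 - (63/5)s + 36/5
  (-3/4)·L_2(s) = -(1/15)s^2 - (2/5)s - 8/15
Adding term by term: 3s^2 - 3s

f(s) = 3s^2 - 3s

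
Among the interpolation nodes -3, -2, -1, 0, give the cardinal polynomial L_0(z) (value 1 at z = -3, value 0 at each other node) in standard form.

L_0(z) = (z + 2)(z + 1)z / [(-1)·(-2)·(-3)]
       = (z^3 + 3z^2 + 2z) / (-6)

L_0(z) = -(1/6)z^3 - (1/2)z^2 - (1/3)z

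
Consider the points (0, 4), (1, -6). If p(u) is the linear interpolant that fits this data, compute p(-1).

14

Evaluate each Lagrange basis at u = -1:
L_0(-1) = (-2)/[(-1)] = 2
L_1(-1) = (-1)/[(1)] = -1
Sum: 4·(2) + (-6)·(-1) = 14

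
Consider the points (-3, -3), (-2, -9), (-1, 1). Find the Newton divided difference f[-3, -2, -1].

8

f[-3,-2] = (-9 - (-3)) / (-2 - (-3)) = -6
f[-2,-1] = (1 - (-9)) / (-1 - (-2)) = 10
f[-3,-2,-1] = (10 - (-6)) / (-1 - (-3)) = 8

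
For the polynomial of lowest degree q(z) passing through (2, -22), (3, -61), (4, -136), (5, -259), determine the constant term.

L_0(z) = (z - 3)(z - 4)(z - 5) / [-6] = -(1/6)z^3 + 2z^2 - (47/6)z + 10
L_1(z) = (z - 2)(z - 4)(z - 5) / [2] = (1/2)z^3 - (11/2)z^2 + 19z - 20
L_2(z) = (z - 2)(z - 3)(z - 5) / [-2] = -(1/2)z^3 + 5z^2 - (31/2)z + 15
L_3(z) = (z - 2)(z - 3)(z - 4) / [6] = (1/6)z^3 - (3/2)z^2 + (13/3)z - 4
q(z) = (-22)·L_0 + (-61)·L_1 + (-136)·L_2 + (-259)·L_3
Only the constant term is needed; take it from each L_i and combine:
(-22)·(10) + (-61)·(-20) + (-136)·(15) + (-259)·(-4) = -4

-4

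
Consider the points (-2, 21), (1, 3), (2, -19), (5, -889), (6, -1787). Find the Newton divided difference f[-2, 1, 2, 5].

-9

f[-2,1] = (3 - 21) / (1 - (-2)) = -6
f[1,2] = (-19 - 3) / (2 - 1) = -22
f[2,5] = (-889 - (-19)) / (5 - 2) = -290
f[-2,1,2] = (-22 - (-6)) / (2 - (-2)) = -4
f[1,2,5] = (-290 - (-22)) / (5 - 1) = -67
f[-2,1,2,5] = (-67 - (-4)) / (5 - (-2)) = -9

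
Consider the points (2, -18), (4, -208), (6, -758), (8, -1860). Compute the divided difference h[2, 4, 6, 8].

-4

h[2,4] = (-208 - (-18)) / (4 - 2) = -95
h[4,6] = (-758 - (-208)) / (6 - 4) = -275
h[6,8] = (-1860 - (-758)) / (8 - 6) = -551
h[2,4,6] = (-275 - (-95)) / (6 - 2) = -45
h[4,6,8] = (-551 - (-275)) / (8 - 4) = -69
h[2,4,6,8] = (-69 - (-45)) / (8 - 2) = -4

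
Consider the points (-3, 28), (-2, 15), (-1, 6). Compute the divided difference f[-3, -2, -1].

f[-3,-2] = (15 - 28) / (-2 - (-3)) = -13
f[-2,-1] = (6 - 15) / (-1 - (-2)) = -9
f[-3,-2,-1] = (-9 - (-13)) / (-1 - (-3)) = 2

2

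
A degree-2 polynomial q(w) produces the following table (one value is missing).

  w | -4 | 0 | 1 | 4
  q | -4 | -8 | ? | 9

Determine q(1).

The 3 known values determine q uniquely (degree ≤ 2).
L_0(1) = (1)·(-3)/[(-4)·(-8)] = -3/32
L_1(1) = (5)·(-3)/[(4)·(-4)] = 15/16
L_2(1) = (5)·(1)/[(8)·(4)] = 5/32
Sum: (-4)·(-3/32) + (-8)·(15/16) + 9·(5/32) = -183/32

-183/32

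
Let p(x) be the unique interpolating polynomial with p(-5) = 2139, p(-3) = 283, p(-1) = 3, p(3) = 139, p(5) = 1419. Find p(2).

Using Newton's divided-difference form:
p[-5,-3] = (283 - 2139) / (-3 - (-5)) = -928
p[-3,-1] = (3 - 283) / (-1 - (-3)) = -140
p[-1,3] = (139 - 3) / (3 - (-1)) = 34
p[3,5] = (1419 - 139) / (5 - 3) = 640
p[-5,-3,-1] = (-140 - (-928)) / (-1 - (-5)) = 197
p[-3,-1,3] = (34 - (-140)) / (3 - (-3)) = 29
p[-1,3,5] = (640 - 34) / (5 - (-1)) = 101
p[-5,-3,-1,3] = (29 - 197) / (3 - (-5)) = -21
p[-3,-1,3,5] = (101 - 29) / (5 - (-3)) = 9
p[-5,-3,-1,3,5] = (9 - (-21)) / (5 - (-5)) = 3
p(2) = 2139 + (-928)·(7) + 197·(7)·(5) + (-21)·(7)·(5)·(3) + 3·(7)·(5)·(3)·(-1) = 18

18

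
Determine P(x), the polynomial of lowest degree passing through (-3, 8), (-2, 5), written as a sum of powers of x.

P(x) = -3x - 1

L_0(x) = (x + 2) / [-1] = -x - 2
L_1(x) = (x + 3) / [1] = x + 3
P(x) = 8·L_0 + 5·L_1
  8·L_0(x) = -8x - 16
  5·L_1(x) = 5x + 15
Adding term by term: -3x - 1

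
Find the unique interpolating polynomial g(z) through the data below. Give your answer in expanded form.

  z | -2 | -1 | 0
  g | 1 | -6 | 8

Build the Lagrange basis polynomials:
L_0(z) = (z + 1)z / [2] = (1/2)z^2 + (1/2)z
L_1(z) = (z + 2)z / [-1] = -z^2 - 2z
L_2(z) = (z + 2)(z + 1) / [2] = (1/2)z^2 + (3/2)z + 1
g(z) = 1·L_0 + (-6)·L_1 + 8·L_2
  1·L_0(z) = (1/2)z^2 + (1/2)z
  (-6)·L_1(z) = 6z^2 + 12z
  8·L_2(z) = 4z^2 + 12z + 8
Adding term by term: (21/2)z^2 + (49/2)z + 8

g(z) = (21/2)z^2 + (49/2)z + 8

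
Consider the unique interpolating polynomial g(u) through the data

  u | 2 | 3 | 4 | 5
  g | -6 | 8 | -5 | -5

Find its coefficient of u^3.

The leading coefficient equals the top divided difference g[2,3,4,5].
g[2,3] = (8 - (-6)) / (3 - 2) = 14
g[3,4] = (-5 - 8) / (4 - 3) = -13
g[4,5] = (-5 - (-5)) / (5 - 4) = 0
g[2,3,4] = (-13 - 14) / (4 - 2) = -27/2
g[3,4,5] = (0 - (-13)) / (5 - 3) = 13/2
g[2,3,4,5] = (13/2 - (-27/2)) / (5 - 2) = 20/3

20/3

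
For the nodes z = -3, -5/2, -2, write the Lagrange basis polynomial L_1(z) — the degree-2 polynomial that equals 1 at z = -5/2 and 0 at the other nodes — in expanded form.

L_1(z) = (z + 3)(z + 2) / [(1/2)·(-1/2)]
       = (z^2 + 5z + 6) / (-1/4)

L_1(z) = -4z^2 - 20z - 24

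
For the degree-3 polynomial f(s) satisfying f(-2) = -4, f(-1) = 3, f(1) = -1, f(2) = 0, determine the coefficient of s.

L_0(s) = (s + 1)(s - 1)(s - 2) / [-12] = -(1/12)s^3 + (1/6)s^2 + (1/12)s - 1/6
L_1(s) = (s + 2)(s - 1)(s - 2) / [6] = (1/6)s^3 - (1/6)s^2 - (2/3)s + 2/3
L_2(s) = (s + 2)(s + 1)(s - 2) / [-6] = -(1/6)s^3 - (1/6)s^2 + (2/3)s + 2/3
L_3(s) = (s + 2)(s + 1)(s - 1) / [12] = (1/12)s^3 + (1/6)s^2 - (1/12)s - 1/6
f(s) = (-4)·L_0 + 3·L_1 + (-1)·L_2 + 0·L_3
Only the coefficient of s is needed; take it from each L_i and combine:
(-4)·(1/12) + 3·(-2/3) + (-1)·(2/3) + 0·(-1/12) = -3

-3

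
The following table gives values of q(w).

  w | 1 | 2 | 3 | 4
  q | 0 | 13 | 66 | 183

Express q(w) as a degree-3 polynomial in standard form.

q(w) = 4w^3 - 4w^2 - 3w + 3

L_0(w) = (w - 2)(w - 3)(w - 4) / [-6] = -(1/6)w^3 + (3/2)w^2 - (13/3)w + 4
L_1(w) = (w - 1)(w - 3)(w - 4) / [2] = (1/2)w^3 - 4w^2 + (19/2)w - 6
L_2(w) = (w - 1)(w - 2)(w - 4) / [-2] = -(1/2)w^3 + (7/2)w^2 - 7w + 4
L_3(w) = (w - 1)(w - 2)(w - 3) / [6] = (1/6)w^3 - w^2 + (11/6)w - 1
q(w) = 0·L_0 + 13·L_1 + 66·L_2 + 183·L_3
  0·L_0(w) = 0
  13·L_1(w) = (13/2)w^3 - 52w^2 + (247/2)w - 78
  66·L_2(w) = -33w^3 + 231w^2 - 462w + 264
  183·L_3(w) = (61/2)w^3 - 183w^2 + (671/2)w - 183
Adding term by term: 4w^3 - 4w^2 - 3w + 3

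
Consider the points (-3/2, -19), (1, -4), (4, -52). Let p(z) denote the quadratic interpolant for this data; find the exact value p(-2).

-28

L_0(-2) = (-3)·(-6)/[(-5/2)·(-11/2)] = 72/55
L_1(-2) = (-1/2)·(-6)/[(5/2)·(-3)] = -2/5
L_2(-2) = (-1/2)·(-3)/[(11/2)·(3)] = 1/11
Sum: (-19)·(72/55) + (-4)·(-2/5) + (-52)·(1/11) = -28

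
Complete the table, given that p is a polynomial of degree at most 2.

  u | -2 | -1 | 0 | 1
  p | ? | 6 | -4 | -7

23

The 3 known values determine p uniquely (degree ≤ 2).
Evaluate each Lagrange basis at u = -2:
L_0(-2) = (-2)·(-3)/[(-1)·(-2)] = 3
L_1(-2) = (-1)·(-3)/[(1)·(-1)] = -3
L_2(-2) = (-1)·(-2)/[(2)·(1)] = 1
Sum: 6·(3) + (-4)·(-3) + (-7)·(1) = 23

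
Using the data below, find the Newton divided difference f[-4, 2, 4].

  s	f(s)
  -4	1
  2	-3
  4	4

f[-4,2] = (-3 - 1) / (2 - (-4)) = -2/3
f[2,4] = (4 - (-3)) / (4 - 2) = 7/2
f[-4,2,4] = (7/2 - (-2/3)) / (4 - (-4)) = 25/48

25/48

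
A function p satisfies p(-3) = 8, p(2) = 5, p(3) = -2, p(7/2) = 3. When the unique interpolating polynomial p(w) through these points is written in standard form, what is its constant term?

Build the Lagrange basis polynomials:
L_0(w) = (w - 2)(w - 3)(w - 7/2) / [-195] = -(1/195)w^3 + (17/390)w^2 - (47/390)w + 7/65
L_1(w) = (w + 3)(w - 3)(w - 7/2) / [15/2] = (2/15)w^3 - (7/15)w^2 - (6/5)w + 21/5
L_2(w) = (w + 3)(w - 2)(w - 7/2) / [-3] = -(1/3)w^3 + (5/6)w^2 + (19/6)w - 7
L_3(w) = (w + 3)(w - 2)(w - 3) / [39/8] = (8/39)w^3 - (16/39)w^2 - (24/13)w + 48/13
p(w) = 8·L_0 + 5·L_1 + (-2)·L_2 + 3·L_3
Only the constant term is needed; take it from each L_i and combine:
8·(7/65) + 5·(21/5) + (-2)·(-7) + 3·(48/13) = 3051/65

3051/65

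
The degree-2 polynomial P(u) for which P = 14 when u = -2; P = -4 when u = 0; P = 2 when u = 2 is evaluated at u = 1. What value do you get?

-4

Evaluate each Lagrange basis at u = 1:
L_0(1) = (1)·(-1)/[(-2)·(-4)] = -1/8
L_1(1) = (3)·(-1)/[(2)·(-2)] = 3/4
L_2(1) = (3)·(1)/[(4)·(2)] = 3/8
Sum: 14·(-1/8) + (-4)·(3/4) + 2·(3/8) = -4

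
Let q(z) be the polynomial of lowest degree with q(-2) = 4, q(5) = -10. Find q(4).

-8

Evaluate each Lagrange basis at z = 4:
L_0(4) = (-1)/[(-7)] = 1/7
L_1(4) = (6)/[(7)] = 6/7
Sum: 4·(1/7) + (-10)·(6/7) = -8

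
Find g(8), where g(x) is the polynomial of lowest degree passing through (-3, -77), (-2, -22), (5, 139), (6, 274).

748

L_0(8) = (10)·(3)·(2)/[(-1)·(-8)·(-9)] = -5/6
L_1(8) = (11)·(3)·(2)/[(1)·(-7)·(-8)] = 33/28
L_2(8) = (11)·(10)·(2)/[(8)·(7)·(-1)] = -55/14
L_3(8) = (11)·(10)·(3)/[(9)·(8)·(1)] = 55/12
Sum: (-77)·(-5/6) + (-22)·(33/28) + 139·(-55/14) + 274·(55/12) = 748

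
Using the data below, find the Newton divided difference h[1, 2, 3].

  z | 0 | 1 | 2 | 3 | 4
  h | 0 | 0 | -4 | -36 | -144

h[1,2] = (-4 - 0) / (2 - 1) = -4
h[2,3] = (-36 - (-4)) / (3 - 2) = -32
h[1,2,3] = (-32 - (-4)) / (3 - 1) = -14

-14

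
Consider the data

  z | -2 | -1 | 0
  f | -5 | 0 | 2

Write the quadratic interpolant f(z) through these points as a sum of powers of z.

f(z) = -(3/2)z^2 + (1/2)z + 2

Build the Lagrange basis polynomials:
L_0(z) = (z + 1)z / [2] = (1/2)z^2 + (1/2)z
L_1(z) = (z + 2)z / [-1] = -z^2 - 2z
L_2(z) = (z + 2)(z + 1) / [2] = (1/2)z^2 + (3/2)z + 1
f(z) = (-5)·L_0 + 0·L_1 + 2·L_2
  (-5)·L_0(z) = -(5/2)z^2 - (5/2)z
  0·L_1(z) = 0
  2·L_2(z) = z^2 + 3z + 2
Adding term by term: -(3/2)z^2 + (1/2)z + 2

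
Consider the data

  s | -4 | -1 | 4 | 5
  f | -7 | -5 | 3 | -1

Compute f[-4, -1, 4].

f[-4,-1] = (-5 - (-7)) / (-1 - (-4)) = 2/3
f[-1,4] = (3 - (-5)) / (4 - (-1)) = 8/5
f[-4,-1,4] = (8/5 - 2/3) / (4 - (-4)) = 7/60

7/60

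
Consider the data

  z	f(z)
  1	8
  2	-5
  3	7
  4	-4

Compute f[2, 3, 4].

f[2,3] = (7 - (-5)) / (3 - 2) = 12
f[3,4] = (-4 - 7) / (4 - 3) = -11
f[2,3,4] = (-11 - 12) / (4 - 2) = -23/2

-23/2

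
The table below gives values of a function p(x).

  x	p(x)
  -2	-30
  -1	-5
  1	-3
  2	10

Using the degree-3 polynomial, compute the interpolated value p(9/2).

1775/8

Evaluate each Lagrange basis at x = 9/2:
L_0(9/2) = (11/2)·(7/2)·(5/2)/[(-1)·(-3)·(-4)] = -385/96
L_1(9/2) = (13/2)·(7/2)·(5/2)/[(1)·(-2)·(-3)] = 455/48
L_2(9/2) = (13/2)·(11/2)·(5/2)/[(3)·(2)·(-1)] = -715/48
L_3(9/2) = (13/2)·(11/2)·(7/2)/[(4)·(3)·(1)] = 1001/96
Sum: (-30)·(-385/96) + (-5)·(455/48) + (-3)·(-715/48) + 10·(1001/96) = 1775/8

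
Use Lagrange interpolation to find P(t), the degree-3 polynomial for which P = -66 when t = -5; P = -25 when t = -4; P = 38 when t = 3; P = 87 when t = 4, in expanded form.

L_0(t) = (t + 4)(t - 3)(t - 4) / [-72] = -(1/72)t^3 + (1/24)t^2 + (2/9)t - 2/3
L_1(t) = (t + 5)(t - 3)(t - 4) / [56] = (1/56)t^3 - (1/28)t^2 - (23/56)t + 15/14
L_2(t) = (t + 5)(t + 4)(t - 4) / [-56] = -(1/56)t^3 - (5/56)t^2 + (2/7)t + 10/7
L_3(t) = (t + 5)(t + 4)(t - 3) / [72] = (1/72)t^3 + (1/12)t^2 - (7/72)t - 5/6
P(t) = (-66)·L_0 + (-25)·L_1 + 38·L_2 + 87·L_3
  (-66)·L_0(t) = (11/12)t^3 - (11/4)t^2 - (44/3)t + 44
  (-25)·L_1(t) = -(25/56)t^3 + (25/28)t^2 + (575/56)t - 375/14
  38·L_2(t) = -(19/28)t^3 - (95/28)t^2 + (76/7)t + 380/7
  87·L_3(t) = (29/24)t^3 + (29/4)t^2 - (203/24)t - 145/2
Adding term by term: t^3 + 2t^2 - 2t - 1

P(t) = t^3 + 2t^2 - 2t - 1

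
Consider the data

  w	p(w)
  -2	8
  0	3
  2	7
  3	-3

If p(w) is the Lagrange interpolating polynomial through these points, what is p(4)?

Evaluate each Lagrange basis at w = 4:
L_0(4) = (4)·(2)·(1)/[(-2)·(-4)·(-5)] = -1/5
L_1(4) = (6)·(2)·(1)/[(2)·(-2)·(-3)] = 1
L_2(4) = (6)·(4)·(1)/[(4)·(2)·(-1)] = -3
L_3(4) = (6)·(4)·(2)/[(5)·(3)·(1)] = 16/5
Sum: 8·(-1/5) + 3·(1) + 7·(-3) + (-3)·(16/5) = -146/5

-146/5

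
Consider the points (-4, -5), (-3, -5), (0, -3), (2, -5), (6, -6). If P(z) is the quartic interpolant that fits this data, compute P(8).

211/15

L_0(8) = (11)·(8)·(6)·(2)/[(-1)·(-4)·(-6)·(-10)] = 22/5
L_1(8) = (12)·(8)·(6)·(2)/[(1)·(-3)·(-5)·(-9)] = -128/15
L_2(8) = (12)·(11)·(6)·(2)/[(4)·(3)·(-2)·(-6)] = 11
L_3(8) = (12)·(11)·(8)·(2)/[(6)·(5)·(2)·(-4)] = -44/5
L_4(8) = (12)·(11)·(8)·(6)/[(10)·(9)·(6)·(4)] = 44/15
Sum: (-5)·(22/5) + (-5)·(-128/15) + (-3)·(11) + (-5)·(-44/5) + (-6)·(44/15) = 211/15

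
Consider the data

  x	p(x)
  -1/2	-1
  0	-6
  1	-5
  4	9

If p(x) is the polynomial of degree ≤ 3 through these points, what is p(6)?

-1045/18

Evaluate each Lagrange basis at x = 6:
L_0(6) = (6)·(5)·(2)/[(-1/2)·(-3/2)·(-9/2)] = -160/9
L_1(6) = (13/2)·(5)·(2)/[(1/2)·(-1)·(-4)] = 65/2
L_2(6) = (13/2)·(6)·(2)/[(3/2)·(1)·(-3)] = -52/3
L_3(6) = (13/2)·(6)·(5)/[(9/2)·(4)·(3)] = 65/18
Sum: (-1)·(-160/9) + (-6)·(65/2) + (-5)·(-52/3) + 9·(65/18) = -1045/18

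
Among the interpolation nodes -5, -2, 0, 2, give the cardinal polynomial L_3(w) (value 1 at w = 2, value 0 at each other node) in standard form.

L_3(w) = (w + 5)(w + 2)w / [(7)·(4)·(2)]
       = (w^3 + 7w^2 + 10w) / (56)

L_3(w) = (1/56)w^3 + (1/8)w^2 + (5/28)w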